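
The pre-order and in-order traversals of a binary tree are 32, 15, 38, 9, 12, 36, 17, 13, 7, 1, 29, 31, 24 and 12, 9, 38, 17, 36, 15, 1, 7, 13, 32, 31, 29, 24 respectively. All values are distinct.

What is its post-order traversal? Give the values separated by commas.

12, 9, 17, 36, 38, 1, 7, 13, 15, 31, 24, 29, 32

The first element of pre-order is the root; it splits in-order into left and right subtrees.
Root 32: left subtree has 9 nodes {12, 9, 38, 17, 36, 15, 1, 7, 13}, right has 3 {31, 29, 24}.
  Root 15: left subtree has 5 nodes {12, 9, 38, 17, 36}, right has 3 {1, 7, 13}.
    Root 38: left subtree has 2 nodes {12, 9}, right has 2 {17, 36}.
      Root 9: left subtree has 1 node {12}, right has 0 { }.
      Root 36: left subtree has 1 node {17}, right has 0 { }.
    Root 13: left subtree has 2 nodes {1, 7}, right has 0 { }.
      Root 7: left subtree has 1 node {1}, right has 0 { }.
  Root 29: left subtree has 1 node {31}, right has 1 {24}.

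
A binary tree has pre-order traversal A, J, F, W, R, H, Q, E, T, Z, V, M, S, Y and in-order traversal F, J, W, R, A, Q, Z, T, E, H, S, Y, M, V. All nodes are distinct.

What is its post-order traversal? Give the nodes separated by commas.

F, R, W, J, Z, T, E, Q, Y, S, M, V, H, A

The first element of pre-order is the root; it splits in-order into left and right subtrees.
Root A: left subtree has 4 nodes {F, J, W, R}, right has 9 {Q, Z, T, E, H, S, Y, M, V}.
  Root J: left subtree has 1 node {F}, right has 2 {W, R}.
    Root W: left subtree has 0 nodes { }, right has 1 {R}.
  Root H: left subtree has 4 nodes {Q, Z, T, E}, right has 4 {S, Y, M, V}.
    Root Q: left subtree has 0 nodes { }, right has 3 {Z, T, E}.
      Root E: left subtree has 2 nodes {Z, T}, right has 0 { }.
        Root T: left subtree has 1 node {Z}, right has 0 { }.
    Root V: left subtree has 3 nodes {S, Y, M}, right has 0 { }.
      Root M: left subtree has 2 nodes {S, Y}, right has 0 { }.
        Root S: left subtree has 0 nodes { }, right has 1 {Y}.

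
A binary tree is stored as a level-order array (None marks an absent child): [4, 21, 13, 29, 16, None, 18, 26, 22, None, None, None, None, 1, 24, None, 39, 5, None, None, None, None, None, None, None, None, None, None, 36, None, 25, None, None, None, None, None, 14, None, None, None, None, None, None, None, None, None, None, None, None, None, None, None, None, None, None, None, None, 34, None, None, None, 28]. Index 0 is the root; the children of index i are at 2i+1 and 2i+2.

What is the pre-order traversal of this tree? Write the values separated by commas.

4, 21, 29, 26, 39, 22, 5, 14, 16, 13, 18, 1, 36, 34, 24, 25, 28

Pre-order visits the node, then its left subtree, then its right subtree.
Visit 4.
At 4: go left to 21.
  Visit 21.
  At 21: go left to 29.
    Visit 29.
    At 29: go left to 26.
      Visit 26.
      At 26: no left child.
      At 26: go right to 39.
        39 is a leaf — visit 39.
    At 29: go right to 22.
      Visit 22.
      At 22: go left to 5.
        Visit 5.
        At 5: no left child.
        At 5: go right to 14.
          14 is a leaf — visit 14.
      At 22: no right child.
  At 21: go right to 16.
    16 is a leaf — visit 16.
At 4: go right to 13.
  Visit 13.
  At 13: no left child.
  At 13: go right to 18.
    Visit 18.
    At 18: go left to 1.
      Visit 1.
      At 1: no left child.
      At 1: go right to 36.
        Visit 36.
        At 36: go left to 34.
          34 is a leaf — visit 34.
        At 36: no right child.
    At 18: go right to 24.
      Visit 24.
      At 24: no left child.
      At 24: go right to 25.
        Visit 25.
        At 25: go left to 28.
          28 is a leaf — visit 28.
        At 25: no right child.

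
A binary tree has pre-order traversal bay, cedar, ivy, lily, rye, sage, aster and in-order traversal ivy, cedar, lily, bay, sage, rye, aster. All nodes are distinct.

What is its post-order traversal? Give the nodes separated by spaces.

The first element of pre-order is the root; it splits in-order into left and right subtrees.
Root bay: left subtree has 3 nodes {ivy, cedar, lily}, right has 3 {sage, rye, aster}.
  Root cedar: left subtree has 1 node {ivy}, right has 1 {lily}.
  Root rye: left subtree has 1 node {sage}, right has 1 {aster}.

ivy lily cedar sage aster rye bay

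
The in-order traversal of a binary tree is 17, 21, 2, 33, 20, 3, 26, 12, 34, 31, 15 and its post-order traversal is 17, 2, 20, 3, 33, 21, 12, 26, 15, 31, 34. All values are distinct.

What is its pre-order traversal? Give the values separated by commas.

The last element of post-order is the root; it splits in-order into left and right subtrees.
Root 34: left subtree has 8 nodes {17, 21, 2, 33, 20, 3, 26, 12}, right has 2 {31, 15}.
  Root 26: left subtree has 6 nodes {17, 21, 2, 33, 20, 3}, right has 1 {12}.
    Root 21: left subtree has 1 node {17}, right has 4 {2, 33, 20, 3}.
      Root 33: left subtree has 1 node {2}, right has 2 {20, 3}.
        Root 3: left subtree has 1 node {20}, right has 0 { }.
  Root 31: left subtree has 0 nodes { }, right has 1 {15}.

34, 26, 21, 17, 33, 2, 3, 20, 12, 31, 15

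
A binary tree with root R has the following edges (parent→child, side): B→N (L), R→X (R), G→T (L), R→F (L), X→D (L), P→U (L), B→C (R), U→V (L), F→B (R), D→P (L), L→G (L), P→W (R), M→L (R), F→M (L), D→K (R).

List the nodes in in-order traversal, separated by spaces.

In-order visits the left subtree, then the node, then the right subtree.
At R: go left to F.
  At F: go left to M.
    At M: no left child.
    Visit M.
    At M: go right to L.
      At L: go left to G.
        At G: go left to T.
          T is a leaf — visit T.
        Visit G.
        At G: no right child.
      Visit L.
      At L: no right child.
  Visit F.
  At F: go right to B.
    At B: go left to N.
      N is a leaf — visit N.
    Visit B.
    At B: go right to C.
      C is a leaf — visit C.
Visit R.
At R: go right to X.
  At X: go left to D.
    At D: go left to P.
      At P: go left to U.
        At U: go left to V.
          V is a leaf — visit V.
        Visit U.
        At U: no right child.
      Visit P.
      At P: go right to W.
        W is a leaf — visit W.
    Visit D.
    At D: go right to K.
      K is a leaf — visit K.
  Visit X.
  At X: no right child.

M T G L F N B C R V U P W D K X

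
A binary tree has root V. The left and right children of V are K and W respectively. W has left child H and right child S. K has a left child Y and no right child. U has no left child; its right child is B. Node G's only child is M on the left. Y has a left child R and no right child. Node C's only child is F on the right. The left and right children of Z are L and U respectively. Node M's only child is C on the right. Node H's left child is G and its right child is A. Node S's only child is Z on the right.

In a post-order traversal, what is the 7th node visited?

Post-order visits the left subtree, then the right subtree, then the node.
At V: go left to K.
  At K: go left to Y.
    At Y: go left to R.
      R is a leaf — visit R.
    At Y: no right child.
    Visit Y.
  At K: no right child.
  Visit K.
At V: go right to W.
  At W: go left to H.
    At H: go left to G.
      At G: go left to M.
        At M: no left child.
        At M: go right to C.
          At C: no left child.
          At C: go right to F.
            F is a leaf — visit F.
          Visit C.
        Visit M.
      At G: no right child.
      Visit G.
    At H: go right to A.
      A is a leaf — visit A.
    Visit H.
  At W: go right to S.
    At S: no left child.
    At S: go right to Z.
      At Z: go left to L.
        L is a leaf — visit L.
      At Z: go right to U.
        At U: no left child.
        At U: go right to B.
          B is a leaf — visit B.
        Visit U.
      Visit Z.
    Visit S.
  Visit W.
Visit V.
Full post-order sequence: R, Y, K, F, C, M, G, A, H, L, B, U, Z, S, W, V.

G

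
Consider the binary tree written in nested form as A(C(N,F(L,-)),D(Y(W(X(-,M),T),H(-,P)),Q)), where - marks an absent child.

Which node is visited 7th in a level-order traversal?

Level-order visits nodes level by level from the root, left to right within each level.
Level 0: A
Level 1: C, D
Level 2: N, F, Y, Q
Level 3: L, W, H
Level 4: X, T, P
Level 5: M
Full level-order sequence: A, C, D, N, F, Y, Q, L, W, H, X, T, P, M.

Q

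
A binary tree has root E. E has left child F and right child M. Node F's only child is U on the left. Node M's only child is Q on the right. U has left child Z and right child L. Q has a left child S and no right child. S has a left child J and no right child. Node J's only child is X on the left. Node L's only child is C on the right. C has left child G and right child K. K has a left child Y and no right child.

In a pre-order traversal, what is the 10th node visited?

Pre-order visits the node, then its left subtree, then its right subtree.
Visit E.
At E: go left to F.
  Visit F.
  At F: go left to U.
    Visit U.
    At U: go left to Z.
      Z is a leaf — visit Z.
    At U: go right to L.
      Visit L.
      At L: no left child.
      At L: go right to C.
        Visit C.
        At C: go left to G.
          G is a leaf — visit G.
        At C: go right to K.
          Visit K.
          At K: go left to Y.
            Y is a leaf — visit Y.
          At K: no right child.
  At F: no right child.
At E: go right to M.
  Visit M.
  At M: no left child.
  At M: go right to Q.
    Visit Q.
    At Q: go left to S.
      Visit S.
      At S: go left to J.
        Visit J.
        At J: go left to X.
          X is a leaf — visit X.
        At J: no right child.
      At S: no right child.
    At Q: no right child.
Full pre-order sequence: E, F, U, Z, L, C, G, K, Y, M, Q, S, J, X.

M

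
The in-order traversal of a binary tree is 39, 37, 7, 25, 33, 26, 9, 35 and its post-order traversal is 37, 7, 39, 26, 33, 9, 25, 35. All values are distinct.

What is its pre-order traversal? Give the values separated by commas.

The last element of post-order is the root; it splits in-order into left and right subtrees.
Root 35: left subtree has 7 nodes {39, 37, 7, 25, 33, 26, 9}, right has 0 { }.
  Root 25: left subtree has 3 nodes {39, 37, 7}, right has 3 {33, 26, 9}.
    Root 39: left subtree has 0 nodes { }, right has 2 {37, 7}.
      Root 7: left subtree has 1 node {37}, right has 0 { }.
    Root 9: left subtree has 2 nodes {33, 26}, right has 0 { }.
      Root 33: left subtree has 0 nodes { }, right has 1 {26}.

35, 25, 39, 7, 37, 9, 33, 26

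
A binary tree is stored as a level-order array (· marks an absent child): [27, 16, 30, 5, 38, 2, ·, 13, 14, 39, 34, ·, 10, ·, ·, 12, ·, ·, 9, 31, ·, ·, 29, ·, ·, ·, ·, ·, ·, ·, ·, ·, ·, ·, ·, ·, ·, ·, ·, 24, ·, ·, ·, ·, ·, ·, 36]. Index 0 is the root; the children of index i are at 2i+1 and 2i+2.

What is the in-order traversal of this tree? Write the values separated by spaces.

In-order visits the left subtree, then the node, then the right subtree.
At 27: go left to 16.
  At 16: go left to 5.
    At 5: go left to 13.
      At 13: go left to 12.
        12 is a leaf — visit 12.
      Visit 13.
      At 13: no right child.
    Visit 5.
    At 5: go right to 14.
      At 14: no left child.
      Visit 14.
      At 14: go right to 9.
        9 is a leaf — visit 9.
  Visit 16.
  At 16: go right to 38.
    At 38: go left to 39.
      At 39: go left to 31.
        At 31: go left to 24.
          24 is a leaf — visit 24.
        Visit 31.
        At 31: no right child.
      Visit 39.
      At 39: no right child.
    Visit 38.
    At 38: go right to 34.
      At 34: no left child.
      Visit 34.
      At 34: go right to 29.
        At 29: no left child.
        Visit 29.
        At 29: go right to 36.
          36 is a leaf — visit 36.
Visit 27.
At 27: go right to 30.
  At 30: go left to 2.
    At 2: no left child.
    Visit 2.
    At 2: go right to 10.
      10 is a leaf — visit 10.
  Visit 30.
  At 30: no right child.

12 13 5 14 9 16 24 31 39 38 34 29 36 27 2 10 30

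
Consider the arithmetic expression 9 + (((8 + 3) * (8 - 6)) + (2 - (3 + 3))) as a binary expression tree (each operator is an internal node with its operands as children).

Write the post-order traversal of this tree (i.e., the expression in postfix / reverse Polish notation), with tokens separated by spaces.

9 8 3 + 8 6 - * 2 3 3 + - + +

Post-order on an expression tree gives postfix notation: for each operator, emit left operand, right operand, then the operator.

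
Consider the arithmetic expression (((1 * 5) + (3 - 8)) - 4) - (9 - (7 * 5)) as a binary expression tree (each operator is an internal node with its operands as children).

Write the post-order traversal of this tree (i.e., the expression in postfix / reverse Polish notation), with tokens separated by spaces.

1 5 * 3 8 - + 4 - 9 7 5 * - -

Post-order on an expression tree gives postfix notation: for each operator, emit left operand, right operand, then the operator.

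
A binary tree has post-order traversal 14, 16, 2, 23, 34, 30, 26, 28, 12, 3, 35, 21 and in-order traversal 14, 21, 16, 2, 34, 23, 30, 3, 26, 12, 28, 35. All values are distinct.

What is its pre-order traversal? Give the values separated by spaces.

The last element of post-order is the root; it splits in-order into left and right subtrees.
Root 21: left subtree has 1 node {14}, right has 10 {16, 2, 34, 23, 30, 3, 26, 12, 28, 35}.
  Root 35: left subtree has 9 nodes {16, 2, 34, 23, 30, 3, 26, 12, 28}, right has 0 { }.
    Root 3: left subtree has 5 nodes {16, 2, 34, 23, 30}, right has 3 {26, 12, 28}.
      Root 30: left subtree has 4 nodes {16, 2, 34, 23}, right has 0 { }.
        Root 34: left subtree has 2 nodes {16, 2}, right has 1 {23}.
          Root 2: left subtree has 1 node {16}, right has 0 { }.
      Root 12: left subtree has 1 node {26}, right has 1 {28}.

21 14 35 3 30 34 2 16 23 12 26 28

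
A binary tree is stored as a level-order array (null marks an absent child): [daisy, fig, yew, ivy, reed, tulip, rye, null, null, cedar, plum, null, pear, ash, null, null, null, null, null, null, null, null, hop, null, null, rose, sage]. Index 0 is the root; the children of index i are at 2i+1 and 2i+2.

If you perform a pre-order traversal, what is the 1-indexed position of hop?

7

Pre-order visits the node, then its left subtree, then its right subtree.
Visit daisy.
At daisy: go left to fig.
  Visit fig.
  At fig: go left to ivy.
    ivy is a leaf — visit ivy.
  At fig: go right to reed.
    Visit reed.
    At reed: go left to cedar.
      cedar is a leaf — visit cedar.
    At reed: go right to plum.
      Visit plum.
      At plum: no left child.
      At plum: go right to hop.
        hop is a leaf — visit hop.
At daisy: go right to yew.
  Visit yew.
  At yew: go left to tulip.
    Visit tulip.
    At tulip: no left child.
    At tulip: go right to pear.
      Visit pear.
      At pear: go left to rose.
        rose is a leaf — visit rose.
      At pear: go right to sage.
        sage is a leaf — visit sage.
  At yew: go right to rye.
    Visit rye.
    At rye: go left to ash.
      ash is a leaf — visit ash.
    At rye: no right child.
Full pre-order sequence: daisy, fig, ivy, reed, cedar, plum, hop, yew, tulip, pear, rose, sage, rye, ash.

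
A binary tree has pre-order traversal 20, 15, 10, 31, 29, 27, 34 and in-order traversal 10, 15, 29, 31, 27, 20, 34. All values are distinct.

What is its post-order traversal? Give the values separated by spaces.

10 29 27 31 15 34 20

The first element of pre-order is the root; it splits in-order into left and right subtrees.
Root 20: left subtree has 5 nodes {10, 15, 29, 31, 27}, right has 1 {34}.
  Root 15: left subtree has 1 node {10}, right has 3 {29, 31, 27}.
    Root 31: left subtree has 1 node {29}, right has 1 {27}.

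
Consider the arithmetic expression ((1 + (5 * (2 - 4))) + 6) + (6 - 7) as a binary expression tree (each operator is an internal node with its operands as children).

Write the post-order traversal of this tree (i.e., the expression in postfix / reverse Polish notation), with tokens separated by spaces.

1 5 2 4 - * + 6 + 6 7 - +

Post-order on an expression tree gives postfix notation: for each operator, emit left operand, right operand, then the operator.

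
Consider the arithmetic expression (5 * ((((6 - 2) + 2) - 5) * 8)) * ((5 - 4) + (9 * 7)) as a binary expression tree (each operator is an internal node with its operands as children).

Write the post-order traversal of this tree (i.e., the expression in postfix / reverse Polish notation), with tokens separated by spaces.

5 6 2 - 2 + 5 - 8 * * 5 4 - 9 7 * + *

Post-order on an expression tree gives postfix notation: for each operator, emit left operand, right operand, then the operator.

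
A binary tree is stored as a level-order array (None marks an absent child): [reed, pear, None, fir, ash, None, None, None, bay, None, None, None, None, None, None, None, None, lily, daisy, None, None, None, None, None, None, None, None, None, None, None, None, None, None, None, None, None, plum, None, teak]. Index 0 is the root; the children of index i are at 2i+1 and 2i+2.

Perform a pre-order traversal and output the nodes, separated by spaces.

Pre-order visits the node, then its left subtree, then its right subtree.
Visit reed.
At reed: go left to pear.
  Visit pear.
  At pear: go left to fir.
    Visit fir.
    At fir: no left child.
    At fir: go right to bay.
      Visit bay.
      At bay: go left to lily.
        Visit lily.
        At lily: no left child.
        At lily: go right to plum.
          plum is a leaf — visit plum.
      At bay: go right to daisy.
        Visit daisy.
        At daisy: no left child.
        At daisy: go right to teak.
          teak is a leaf — visit teak.
  At pear: go right to ash.
    ash is a leaf — visit ash.
At reed: no right child.

reed pear fir bay lily plum daisy teak ash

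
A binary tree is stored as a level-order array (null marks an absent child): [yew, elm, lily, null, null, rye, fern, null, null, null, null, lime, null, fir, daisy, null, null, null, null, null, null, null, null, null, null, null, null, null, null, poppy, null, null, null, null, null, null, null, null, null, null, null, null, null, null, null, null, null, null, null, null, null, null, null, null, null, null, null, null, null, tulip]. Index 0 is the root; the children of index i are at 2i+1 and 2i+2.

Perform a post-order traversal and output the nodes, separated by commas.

elm, lime, rye, fir, tulip, poppy, daisy, fern, lily, yew

Post-order visits the left subtree, then the right subtree, then the node.
At yew: go left to elm.
  elm is a leaf — visit elm.
At yew: go right to lily.
  At lily: go left to rye.
    At rye: go left to lime.
      lime is a leaf — visit lime.
    At rye: no right child.
    Visit rye.
  At lily: go right to fern.
    At fern: go left to fir.
      fir is a leaf — visit fir.
    At fern: go right to daisy.
      At daisy: go left to poppy.
        At poppy: go left to tulip.
          tulip is a leaf — visit tulip.
        At poppy: no right child.
        Visit poppy.
      At daisy: no right child.
      Visit daisy.
    Visit fern.
  Visit lily.
Visit yew.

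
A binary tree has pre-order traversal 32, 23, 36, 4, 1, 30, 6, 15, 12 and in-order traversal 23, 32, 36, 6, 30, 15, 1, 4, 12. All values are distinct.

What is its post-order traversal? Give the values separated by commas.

23, 6, 15, 30, 1, 12, 4, 36, 32

The first element of pre-order is the root; it splits in-order into left and right subtrees.
Root 32: left subtree has 1 node {23}, right has 7 {36, 6, 30, 15, 1, 4, 12}.
  Root 36: left subtree has 0 nodes { }, right has 6 {6, 30, 15, 1, 4, 12}.
    Root 4: left subtree has 4 nodes {6, 30, 15, 1}, right has 1 {12}.
      Root 1: left subtree has 3 nodes {6, 30, 15}, right has 0 { }.
        Root 30: left subtree has 1 node {6}, right has 1 {15}.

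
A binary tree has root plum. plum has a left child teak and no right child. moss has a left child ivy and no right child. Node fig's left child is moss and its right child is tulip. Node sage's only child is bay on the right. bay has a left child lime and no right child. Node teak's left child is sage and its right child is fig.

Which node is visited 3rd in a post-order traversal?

Post-order visits the left subtree, then the right subtree, then the node.
At plum: go left to teak.
  At teak: go left to sage.
    At sage: no left child.
    At sage: go right to bay.
      At bay: go left to lime.
        lime is a leaf — visit lime.
      At bay: no right child.
      Visit bay.
    Visit sage.
  At teak: go right to fig.
    At fig: go left to moss.
      At moss: go left to ivy.
        ivy is a leaf — visit ivy.
      At moss: no right child.
      Visit moss.
    At fig: go right to tulip.
      tulip is a leaf — visit tulip.
    Visit fig.
  Visit teak.
At plum: no right child.
Visit plum.
Full post-order sequence: lime, bay, sage, ivy, moss, tulip, fig, teak, plum.

sage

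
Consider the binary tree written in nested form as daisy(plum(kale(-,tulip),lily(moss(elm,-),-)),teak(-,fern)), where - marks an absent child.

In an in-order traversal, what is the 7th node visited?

daisy

In-order visits the left subtree, then the node, then the right subtree.
At daisy: go left to plum.
  At plum: go left to kale.
    At kale: no left child.
    Visit kale.
    At kale: go right to tulip.
      tulip is a leaf — visit tulip.
  Visit plum.
  At plum: go right to lily.
    At lily: go left to moss.
      At moss: go left to elm.
        elm is a leaf — visit elm.
      Visit moss.
      At moss: no right child.
    Visit lily.
    At lily: no right child.
Visit daisy.
At daisy: go right to teak.
  At teak: no left child.
  Visit teak.
  At teak: go right to fern.
    fern is a leaf — visit fern.
Full in-order sequence: kale, tulip, plum, elm, moss, lily, daisy, teak, fern.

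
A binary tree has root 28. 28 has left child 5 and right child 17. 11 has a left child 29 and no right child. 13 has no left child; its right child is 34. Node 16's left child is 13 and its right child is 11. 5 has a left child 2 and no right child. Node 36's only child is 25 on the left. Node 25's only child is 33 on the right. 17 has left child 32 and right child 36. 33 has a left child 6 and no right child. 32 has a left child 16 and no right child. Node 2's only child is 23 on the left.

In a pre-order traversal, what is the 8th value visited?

13

Pre-order visits the node, then its left subtree, then its right subtree.
Visit 28.
At 28: go left to 5.
  Visit 5.
  At 5: go left to 2.
    Visit 2.
    At 2: go left to 23.
      23 is a leaf — visit 23.
    At 2: no right child.
  At 5: no right child.
At 28: go right to 17.
  Visit 17.
  At 17: go left to 32.
    Visit 32.
    At 32: go left to 16.
      Visit 16.
      At 16: go left to 13.
        Visit 13.
        At 13: no left child.
        At 13: go right to 34.
          34 is a leaf — visit 34.
      At 16: go right to 11.
        Visit 11.
        At 11: go left to 29.
          29 is a leaf — visit 29.
        At 11: no right child.
    At 32: no right child.
  At 17: go right to 36.
    Visit 36.
    At 36: go left to 25.
      Visit 25.
      At 25: no left child.
      At 25: go right to 33.
        Visit 33.
        At 33: go left to 6.
          6 is a leaf — visit 6.
        At 33: no right child.
    At 36: no right child.
Full pre-order sequence: 28, 5, 2, 23, 17, 32, 16, 13, 34, 11, 29, 36, 25, 33, 6.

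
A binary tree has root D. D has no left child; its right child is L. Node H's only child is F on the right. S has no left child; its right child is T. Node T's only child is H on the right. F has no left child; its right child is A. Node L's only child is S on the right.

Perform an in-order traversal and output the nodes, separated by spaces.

D L S T H F A

In-order visits the left subtree, then the node, then the right subtree.
At D: no left child.
Visit D.
At D: go right to L.
  At L: no left child.
  Visit L.
  At L: go right to S.
    At S: no left child.
    Visit S.
    At S: go right to T.
      At T: no left child.
      Visit T.
      At T: go right to H.
        At H: no left child.
        Visit H.
        At H: go right to F.
          At F: no left child.
          Visit F.
          At F: go right to A.
            A is a leaf — visit A.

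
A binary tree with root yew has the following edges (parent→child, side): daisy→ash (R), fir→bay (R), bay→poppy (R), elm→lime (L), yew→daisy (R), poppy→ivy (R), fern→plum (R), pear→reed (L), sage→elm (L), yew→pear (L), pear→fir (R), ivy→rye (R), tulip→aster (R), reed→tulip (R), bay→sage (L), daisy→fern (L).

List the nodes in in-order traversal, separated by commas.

In-order visits the left subtree, then the node, then the right subtree.
At yew: go left to pear.
  At pear: go left to reed.
    At reed: no left child.
    Visit reed.
    At reed: go right to tulip.
      At tulip: no left child.
      Visit tulip.
      At tulip: go right to aster.
        aster is a leaf — visit aster.
  Visit pear.
  At pear: go right to fir.
    At fir: no left child.
    Visit fir.
    At fir: go right to bay.
      At bay: go left to sage.
        At sage: go left to elm.
          At elm: go left to lime.
            lime is a leaf — visit lime.
          Visit elm.
          At elm: no right child.
        Visit sage.
        At sage: no right child.
      Visit bay.
      At bay: go right to poppy.
        At poppy: no left child.
        Visit poppy.
        At poppy: go right to ivy.
          At ivy: no left child.
          Visit ivy.
          At ivy: go right to rye.
            rye is a leaf — visit rye.
Visit yew.
At yew: go right to daisy.
  At daisy: go left to fern.
    At fern: no left child.
    Visit fern.
    At fern: go right to plum.
      plum is a leaf — visit plum.
  Visit daisy.
  At daisy: go right to ash.
    ash is a leaf — visit ash.

reed, tulip, aster, pear, fir, lime, elm, sage, bay, poppy, ivy, rye, yew, fern, plum, daisy, ash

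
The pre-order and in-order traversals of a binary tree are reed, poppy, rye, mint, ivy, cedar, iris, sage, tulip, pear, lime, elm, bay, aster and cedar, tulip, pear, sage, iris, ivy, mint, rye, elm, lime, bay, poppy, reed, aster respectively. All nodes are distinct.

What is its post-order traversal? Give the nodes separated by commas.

The first element of pre-order is the root; it splits in-order into left and right subtrees.
Root reed: left subtree has 12 nodes {cedar, tulip, pear, sage, iris, ivy, mint, rye, elm, lime, bay, poppy}, right has 1 {aster}.
  Root poppy: left subtree has 11 nodes {cedar, tulip, pear, sage, iris, ivy, mint, rye, elm, lime, bay}, right has 0 { }.
    Root rye: left subtree has 7 nodes {cedar, tulip, pear, sage, iris, ivy, mint}, right has 3 {elm, lime, bay}.
      Root mint: left subtree has 6 nodes {cedar, tulip, pear, sage, iris, ivy}, right has 0 { }.
        Root ivy: left subtree has 5 nodes {cedar, tulip, pear, sage, iris}, right has 0 { }.
          Root cedar: left subtree has 0 nodes { }, right has 4 {tulip, pear, sage, iris}.
            Root iris: left subtree has 3 nodes {tulip, pear, sage}, right has 0 { }.
              Root sage: left subtree has 2 nodes {tulip, pear}, right has 0 { }.
                Root tulip: left subtree has 0 nodes { }, right has 1 {pear}.
      Root lime: left subtree has 1 node {elm}, right has 1 {bay}.

pear, tulip, sage, iris, cedar, ivy, mint, elm, bay, lime, rye, poppy, aster, reed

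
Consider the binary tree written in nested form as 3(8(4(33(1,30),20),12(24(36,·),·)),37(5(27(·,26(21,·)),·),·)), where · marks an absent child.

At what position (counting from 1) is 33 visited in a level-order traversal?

Level-order visits nodes level by level from the root, left to right within each level.
Level 0: 3
Level 1: 8, 37
Level 2: 4, 12, 5
Level 3: 33, 20, 24, 27
Level 4: 1, 30, 36, 26
Level 5: 21
Full level-order sequence: 3, 8, 37, 4, 12, 5, 33, 20, 24, 27, 1, 30, 36, 26, 21.

7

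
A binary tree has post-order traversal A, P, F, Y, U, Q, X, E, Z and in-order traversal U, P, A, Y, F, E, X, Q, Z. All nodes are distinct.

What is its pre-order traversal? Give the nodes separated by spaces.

The last element of post-order is the root; it splits in-order into left and right subtrees.
Root Z: left subtree has 8 nodes {U, P, A, Y, F, E, X, Q}, right has 0 { }.
  Root E: left subtree has 5 nodes {U, P, A, Y, F}, right has 2 {X, Q}.
    Root U: left subtree has 0 nodes { }, right has 4 {P, A, Y, F}.
      Root Y: left subtree has 2 nodes {P, A}, right has 1 {F}.
        Root P: left subtree has 0 nodes { }, right has 1 {A}.
    Root X: left subtree has 0 nodes { }, right has 1 {Q}.

Z E U Y P A F X Q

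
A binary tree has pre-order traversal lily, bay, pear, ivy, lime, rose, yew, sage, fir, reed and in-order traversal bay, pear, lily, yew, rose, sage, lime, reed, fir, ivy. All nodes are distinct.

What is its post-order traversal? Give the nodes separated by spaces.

pear bay yew sage rose reed fir lime ivy lily

The first element of pre-order is the root; it splits in-order into left and right subtrees.
Root lily: left subtree has 2 nodes {bay, pear}, right has 7 {yew, rose, sage, lime, reed, fir, ivy}.
  Root bay: left subtree has 0 nodes { }, right has 1 {pear}.
  Root ivy: left subtree has 6 nodes {yew, rose, sage, lime, reed, fir}, right has 0 { }.
    Root lime: left subtree has 3 nodes {yew, rose, sage}, right has 2 {reed, fir}.
      Root rose: left subtree has 1 node {yew}, right has 1 {sage}.
      Root fir: left subtree has 1 node {reed}, right has 0 { }.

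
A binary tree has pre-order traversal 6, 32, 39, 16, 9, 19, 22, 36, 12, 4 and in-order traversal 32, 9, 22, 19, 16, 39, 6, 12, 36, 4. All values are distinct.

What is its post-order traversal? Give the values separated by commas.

The first element of pre-order is the root; it splits in-order into left and right subtrees.
Root 6: left subtree has 6 nodes {32, 9, 22, 19, 16, 39}, right has 3 {12, 36, 4}.
  Root 32: left subtree has 0 nodes { }, right has 5 {9, 22, 19, 16, 39}.
    Root 39: left subtree has 4 nodes {9, 22, 19, 16}, right has 0 { }.
      Root 16: left subtree has 3 nodes {9, 22, 19}, right has 0 { }.
        Root 9: left subtree has 0 nodes { }, right has 2 {22, 19}.
          Root 19: left subtree has 1 node {22}, right has 0 { }.
  Root 36: left subtree has 1 node {12}, right has 1 {4}.

22, 19, 9, 16, 39, 32, 12, 4, 36, 6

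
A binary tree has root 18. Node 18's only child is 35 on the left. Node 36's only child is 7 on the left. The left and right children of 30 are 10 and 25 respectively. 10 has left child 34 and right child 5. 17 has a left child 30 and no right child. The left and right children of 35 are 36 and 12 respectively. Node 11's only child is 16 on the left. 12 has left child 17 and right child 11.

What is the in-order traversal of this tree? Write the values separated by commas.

In-order visits the left subtree, then the node, then the right subtree.
At 18: go left to 35.
  At 35: go left to 36.
    At 36: go left to 7.
      7 is a leaf — visit 7.
    Visit 36.
    At 36: no right child.
  Visit 35.
  At 35: go right to 12.
    At 12: go left to 17.
      At 17: go left to 30.
        At 30: go left to 10.
          At 10: go left to 34.
            34 is a leaf — visit 34.
          Visit 10.
          At 10: go right to 5.
            5 is a leaf — visit 5.
        Visit 30.
        At 30: go right to 25.
          25 is a leaf — visit 25.
      Visit 17.
      At 17: no right child.
    Visit 12.
    At 12: go right to 11.
      At 11: go left to 16.
        16 is a leaf — visit 16.
      Visit 11.
      At 11: no right child.
Visit 18.
At 18: no right child.

7, 36, 35, 34, 10, 5, 30, 25, 17, 12, 16, 11, 18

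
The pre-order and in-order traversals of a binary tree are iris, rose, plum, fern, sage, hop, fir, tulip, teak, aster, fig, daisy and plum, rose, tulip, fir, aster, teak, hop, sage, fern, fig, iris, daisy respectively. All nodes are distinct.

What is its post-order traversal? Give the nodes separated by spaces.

The first element of pre-order is the root; it splits in-order into left and right subtrees.
Root iris: left subtree has 10 nodes {plum, rose, tulip, fir, aster, teak, hop, sage, fern, fig}, right has 1 {daisy}.
  Root rose: left subtree has 1 node {plum}, right has 8 {tulip, fir, aster, teak, hop, sage, fern, fig}.
    Root fern: left subtree has 6 nodes {tulip, fir, aster, teak, hop, sage}, right has 1 {fig}.
      Root sage: left subtree has 5 nodes {tulip, fir, aster, teak, hop}, right has 0 { }.
        Root hop: left subtree has 4 nodes {tulip, fir, aster, teak}, right has 0 { }.
          Root fir: left subtree has 1 node {tulip}, right has 2 {aster, teak}.
            Root teak: left subtree has 1 node {aster}, right has 0 { }.

plum tulip aster teak fir hop sage fig fern rose daisy iris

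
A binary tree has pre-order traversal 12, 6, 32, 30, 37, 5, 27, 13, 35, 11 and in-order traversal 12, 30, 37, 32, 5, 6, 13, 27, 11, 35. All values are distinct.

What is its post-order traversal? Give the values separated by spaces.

The first element of pre-order is the root; it splits in-order into left and right subtrees.
Root 12: left subtree has 0 nodes { }, right has 9 {30, 37, 32, 5, 6, 13, 27, 11, 35}.
  Root 6: left subtree has 4 nodes {30, 37, 32, 5}, right has 4 {13, 27, 11, 35}.
    Root 32: left subtree has 2 nodes {30, 37}, right has 1 {5}.
      Root 30: left subtree has 0 nodes { }, right has 1 {37}.
    Root 27: left subtree has 1 node {13}, right has 2 {11, 35}.
      Root 35: left subtree has 1 node {11}, right has 0 { }.

37 30 5 32 13 11 35 27 6 12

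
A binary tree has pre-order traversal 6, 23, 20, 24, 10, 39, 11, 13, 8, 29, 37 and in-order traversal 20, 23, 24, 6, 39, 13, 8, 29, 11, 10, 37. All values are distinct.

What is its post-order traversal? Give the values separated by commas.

20, 24, 23, 29, 8, 13, 11, 39, 37, 10, 6

The first element of pre-order is the root; it splits in-order into left and right subtrees.
Root 6: left subtree has 3 nodes {20, 23, 24}, right has 7 {39, 13, 8, 29, 11, 10, 37}.
  Root 23: left subtree has 1 node {20}, right has 1 {24}.
  Root 10: left subtree has 5 nodes {39, 13, 8, 29, 11}, right has 1 {37}.
    Root 39: left subtree has 0 nodes { }, right has 4 {13, 8, 29, 11}.
      Root 11: left subtree has 3 nodes {13, 8, 29}, right has 0 { }.
        Root 13: left subtree has 0 nodes { }, right has 2 {8, 29}.
          Root 8: left subtree has 0 nodes { }, right has 1 {29}.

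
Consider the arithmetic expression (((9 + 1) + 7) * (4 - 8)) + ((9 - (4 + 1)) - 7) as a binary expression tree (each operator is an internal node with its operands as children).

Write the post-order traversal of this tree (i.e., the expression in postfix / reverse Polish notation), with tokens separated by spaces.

Post-order on an expression tree gives postfix notation: for each operator, emit left operand, right operand, then the operator.

9 1 + 7 + 4 8 - * 9 4 1 + - 7 - +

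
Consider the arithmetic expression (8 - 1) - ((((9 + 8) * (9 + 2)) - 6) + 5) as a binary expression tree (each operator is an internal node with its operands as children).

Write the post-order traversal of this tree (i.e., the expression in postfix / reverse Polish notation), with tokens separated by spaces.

Post-order on an expression tree gives postfix notation: for each operator, emit left operand, right operand, then the operator.

8 1 - 9 8 + 9 2 + * 6 - 5 + -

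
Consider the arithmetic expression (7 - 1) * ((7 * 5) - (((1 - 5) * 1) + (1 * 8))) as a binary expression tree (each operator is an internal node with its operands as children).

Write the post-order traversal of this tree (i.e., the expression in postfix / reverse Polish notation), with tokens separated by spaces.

Post-order on an expression tree gives postfix notation: for each operator, emit left operand, right operand, then the operator.

7 1 - 7 5 * 1 5 - 1 * 1 8 * + - *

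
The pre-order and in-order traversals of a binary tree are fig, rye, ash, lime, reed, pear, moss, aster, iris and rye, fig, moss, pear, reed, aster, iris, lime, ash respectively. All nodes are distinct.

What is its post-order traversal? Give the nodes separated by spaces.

rye moss pear iris aster reed lime ash fig

The first element of pre-order is the root; it splits in-order into left and right subtrees.
Root fig: left subtree has 1 node {rye}, right has 7 {moss, pear, reed, aster, iris, lime, ash}.
  Root ash: left subtree has 6 nodes {moss, pear, reed, aster, iris, lime}, right has 0 { }.
    Root lime: left subtree has 5 nodes {moss, pear, reed, aster, iris}, right has 0 { }.
      Root reed: left subtree has 2 nodes {moss, pear}, right has 2 {aster, iris}.
        Root pear: left subtree has 1 node {moss}, right has 0 { }.
        Root aster: left subtree has 0 nodes { }, right has 1 {iris}.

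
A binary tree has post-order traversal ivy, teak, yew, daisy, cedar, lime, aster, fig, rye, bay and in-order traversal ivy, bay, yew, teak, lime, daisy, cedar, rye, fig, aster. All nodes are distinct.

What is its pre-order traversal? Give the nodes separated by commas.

bay, ivy, rye, lime, yew, teak, cedar, daisy, fig, aster

The last element of post-order is the root; it splits in-order into left and right subtrees.
Root bay: left subtree has 1 node {ivy}, right has 8 {yew, teak, lime, daisy, cedar, rye, fig, aster}.
  Root rye: left subtree has 5 nodes {yew, teak, lime, daisy, cedar}, right has 2 {fig, aster}.
    Root lime: left subtree has 2 nodes {yew, teak}, right has 2 {daisy, cedar}.
      Root yew: left subtree has 0 nodes { }, right has 1 {teak}.
      Root cedar: left subtree has 1 node {daisy}, right has 0 { }.
    Root fig: left subtree has 0 nodes { }, right has 1 {aster}.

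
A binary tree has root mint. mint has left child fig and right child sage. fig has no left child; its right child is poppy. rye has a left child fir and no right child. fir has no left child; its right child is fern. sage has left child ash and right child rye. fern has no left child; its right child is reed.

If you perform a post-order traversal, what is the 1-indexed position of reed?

Post-order visits the left subtree, then the right subtree, then the node.
At mint: go left to fig.
  At fig: no left child.
  At fig: go right to poppy.
    poppy is a leaf — visit poppy.
  Visit fig.
At mint: go right to sage.
  At sage: go left to ash.
    ash is a leaf — visit ash.
  At sage: go right to rye.
    At rye: go left to fir.
      At fir: no left child.
      At fir: go right to fern.
        At fern: no left child.
        At fern: go right to reed.
          reed is a leaf — visit reed.
        Visit fern.
      Visit fir.
    At rye: no right child.
    Visit rye.
  Visit sage.
Visit mint.
Full post-order sequence: poppy, fig, ash, reed, fern, fir, rye, sage, mint.

4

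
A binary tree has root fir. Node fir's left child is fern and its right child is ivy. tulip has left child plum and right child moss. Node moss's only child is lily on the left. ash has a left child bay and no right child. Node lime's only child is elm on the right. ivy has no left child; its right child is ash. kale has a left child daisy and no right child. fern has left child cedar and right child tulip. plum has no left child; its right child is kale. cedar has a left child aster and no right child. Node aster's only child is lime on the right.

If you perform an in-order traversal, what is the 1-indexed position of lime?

In-order visits the left subtree, then the node, then the right subtree.
At fir: go left to fern.
  At fern: go left to cedar.
    At cedar: go left to aster.
      At aster: no left child.
      Visit aster.
      At aster: go right to lime.
        At lime: no left child.
        Visit lime.
        At lime: go right to elm.
          elm is a leaf — visit elm.
    Visit cedar.
    At cedar: no right child.
  Visit fern.
  At fern: go right to tulip.
    At tulip: go left to plum.
      At plum: no left child.
      Visit plum.
      At plum: go right to kale.
        At kale: go left to daisy.
          daisy is a leaf — visit daisy.
        Visit kale.
        At kale: no right child.
    Visit tulip.
    At tulip: go right to moss.
      At moss: go left to lily.
        lily is a leaf — visit lily.
      Visit moss.
      At moss: no right child.
Visit fir.
At fir: go right to ivy.
  At ivy: no left child.
  Visit ivy.
  At ivy: go right to ash.
    At ash: go left to bay.
      bay is a leaf — visit bay.
    Visit ash.
    At ash: no right child.
Full in-order sequence: aster, lime, elm, cedar, fern, plum, daisy, kale, tulip, lily, moss, fir, ivy, bay, ash.

2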